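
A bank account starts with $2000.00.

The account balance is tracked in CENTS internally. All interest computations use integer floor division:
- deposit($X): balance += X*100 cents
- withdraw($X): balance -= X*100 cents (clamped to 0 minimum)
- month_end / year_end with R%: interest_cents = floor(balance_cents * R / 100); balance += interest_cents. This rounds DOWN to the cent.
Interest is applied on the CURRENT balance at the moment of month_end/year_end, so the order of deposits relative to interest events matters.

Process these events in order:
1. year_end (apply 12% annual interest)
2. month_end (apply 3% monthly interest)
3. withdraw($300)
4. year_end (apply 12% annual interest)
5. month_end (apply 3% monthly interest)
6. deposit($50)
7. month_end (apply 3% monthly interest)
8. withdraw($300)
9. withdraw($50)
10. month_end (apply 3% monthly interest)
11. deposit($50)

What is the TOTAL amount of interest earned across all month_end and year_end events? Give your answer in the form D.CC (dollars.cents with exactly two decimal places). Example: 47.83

After 1 (year_end (apply 12% annual interest)): balance=$2240.00 total_interest=$240.00
After 2 (month_end (apply 3% monthly interest)): balance=$2307.20 total_interest=$307.20
After 3 (withdraw($300)): balance=$2007.20 total_interest=$307.20
After 4 (year_end (apply 12% annual interest)): balance=$2248.06 total_interest=$548.06
After 5 (month_end (apply 3% monthly interest)): balance=$2315.50 total_interest=$615.50
After 6 (deposit($50)): balance=$2365.50 total_interest=$615.50
After 7 (month_end (apply 3% monthly interest)): balance=$2436.46 total_interest=$686.46
After 8 (withdraw($300)): balance=$2136.46 total_interest=$686.46
After 9 (withdraw($50)): balance=$2086.46 total_interest=$686.46
After 10 (month_end (apply 3% monthly interest)): balance=$2149.05 total_interest=$749.05
After 11 (deposit($50)): balance=$2199.05 total_interest=$749.05

Answer: 749.05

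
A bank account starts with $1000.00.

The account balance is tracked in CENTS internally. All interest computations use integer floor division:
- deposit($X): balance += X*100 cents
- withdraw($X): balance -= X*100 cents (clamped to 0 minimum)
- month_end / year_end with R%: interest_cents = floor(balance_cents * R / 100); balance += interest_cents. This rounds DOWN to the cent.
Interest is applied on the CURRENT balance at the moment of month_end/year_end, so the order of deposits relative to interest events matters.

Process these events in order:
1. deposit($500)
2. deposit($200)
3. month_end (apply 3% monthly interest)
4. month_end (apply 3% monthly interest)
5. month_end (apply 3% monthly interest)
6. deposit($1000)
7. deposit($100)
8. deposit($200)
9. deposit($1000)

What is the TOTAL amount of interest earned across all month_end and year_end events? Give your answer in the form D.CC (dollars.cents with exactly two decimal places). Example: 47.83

Answer: 157.63

Derivation:
After 1 (deposit($500)): balance=$1500.00 total_interest=$0.00
After 2 (deposit($200)): balance=$1700.00 total_interest=$0.00
After 3 (month_end (apply 3% monthly interest)): balance=$1751.00 total_interest=$51.00
After 4 (month_end (apply 3% monthly interest)): balance=$1803.53 total_interest=$103.53
After 5 (month_end (apply 3% monthly interest)): balance=$1857.63 total_interest=$157.63
After 6 (deposit($1000)): balance=$2857.63 total_interest=$157.63
After 7 (deposit($100)): balance=$2957.63 total_interest=$157.63
After 8 (deposit($200)): balance=$3157.63 total_interest=$157.63
After 9 (deposit($1000)): balance=$4157.63 total_interest=$157.63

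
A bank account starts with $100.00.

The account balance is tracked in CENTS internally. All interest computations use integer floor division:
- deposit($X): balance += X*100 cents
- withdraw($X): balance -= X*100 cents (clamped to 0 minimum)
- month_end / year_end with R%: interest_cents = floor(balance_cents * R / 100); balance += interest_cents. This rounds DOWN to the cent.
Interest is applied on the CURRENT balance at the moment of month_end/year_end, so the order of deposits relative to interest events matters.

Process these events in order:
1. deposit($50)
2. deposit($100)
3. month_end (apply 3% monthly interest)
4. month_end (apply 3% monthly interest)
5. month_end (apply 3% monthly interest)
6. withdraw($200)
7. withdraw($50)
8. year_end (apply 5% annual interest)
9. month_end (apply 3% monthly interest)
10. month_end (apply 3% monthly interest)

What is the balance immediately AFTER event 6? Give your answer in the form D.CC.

Answer: 73.17

Derivation:
After 1 (deposit($50)): balance=$150.00 total_interest=$0.00
After 2 (deposit($100)): balance=$250.00 total_interest=$0.00
After 3 (month_end (apply 3% monthly interest)): balance=$257.50 total_interest=$7.50
After 4 (month_end (apply 3% monthly interest)): balance=$265.22 total_interest=$15.22
After 5 (month_end (apply 3% monthly interest)): balance=$273.17 total_interest=$23.17
After 6 (withdraw($200)): balance=$73.17 total_interest=$23.17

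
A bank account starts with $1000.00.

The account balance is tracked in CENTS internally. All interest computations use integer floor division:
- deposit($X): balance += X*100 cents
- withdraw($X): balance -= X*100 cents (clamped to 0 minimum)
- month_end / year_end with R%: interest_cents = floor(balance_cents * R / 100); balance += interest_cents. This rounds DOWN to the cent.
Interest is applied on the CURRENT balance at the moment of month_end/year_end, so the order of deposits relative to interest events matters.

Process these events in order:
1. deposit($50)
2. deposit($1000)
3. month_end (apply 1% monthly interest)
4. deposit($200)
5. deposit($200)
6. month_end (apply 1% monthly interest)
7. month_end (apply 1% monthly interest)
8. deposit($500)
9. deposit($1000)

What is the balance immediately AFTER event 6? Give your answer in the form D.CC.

After 1 (deposit($50)): balance=$1050.00 total_interest=$0.00
After 2 (deposit($1000)): balance=$2050.00 total_interest=$0.00
After 3 (month_end (apply 1% monthly interest)): balance=$2070.50 total_interest=$20.50
After 4 (deposit($200)): balance=$2270.50 total_interest=$20.50
After 5 (deposit($200)): balance=$2470.50 total_interest=$20.50
After 6 (month_end (apply 1% monthly interest)): balance=$2495.20 total_interest=$45.20

Answer: 2495.20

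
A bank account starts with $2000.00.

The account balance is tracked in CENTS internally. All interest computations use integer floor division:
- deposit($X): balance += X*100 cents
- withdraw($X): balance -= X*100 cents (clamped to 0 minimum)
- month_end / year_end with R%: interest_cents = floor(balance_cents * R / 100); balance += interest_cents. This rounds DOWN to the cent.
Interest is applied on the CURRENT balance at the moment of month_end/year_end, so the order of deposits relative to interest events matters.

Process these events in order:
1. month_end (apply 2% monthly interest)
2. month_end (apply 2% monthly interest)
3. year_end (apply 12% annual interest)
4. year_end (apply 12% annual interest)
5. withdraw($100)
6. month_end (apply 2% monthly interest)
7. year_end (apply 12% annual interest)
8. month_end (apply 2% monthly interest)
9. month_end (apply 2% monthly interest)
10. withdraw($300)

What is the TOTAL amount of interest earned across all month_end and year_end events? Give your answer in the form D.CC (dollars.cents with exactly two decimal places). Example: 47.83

Answer: 1083.42

Derivation:
After 1 (month_end (apply 2% monthly interest)): balance=$2040.00 total_interest=$40.00
After 2 (month_end (apply 2% monthly interest)): balance=$2080.80 total_interest=$80.80
After 3 (year_end (apply 12% annual interest)): balance=$2330.49 total_interest=$330.49
After 4 (year_end (apply 12% annual interest)): balance=$2610.14 total_interest=$610.14
After 5 (withdraw($100)): balance=$2510.14 total_interest=$610.14
After 6 (month_end (apply 2% monthly interest)): balance=$2560.34 total_interest=$660.34
After 7 (year_end (apply 12% annual interest)): balance=$2867.58 total_interest=$967.58
After 8 (month_end (apply 2% monthly interest)): balance=$2924.93 total_interest=$1024.93
After 9 (month_end (apply 2% monthly interest)): balance=$2983.42 total_interest=$1083.42
After 10 (withdraw($300)): balance=$2683.42 total_interest=$1083.42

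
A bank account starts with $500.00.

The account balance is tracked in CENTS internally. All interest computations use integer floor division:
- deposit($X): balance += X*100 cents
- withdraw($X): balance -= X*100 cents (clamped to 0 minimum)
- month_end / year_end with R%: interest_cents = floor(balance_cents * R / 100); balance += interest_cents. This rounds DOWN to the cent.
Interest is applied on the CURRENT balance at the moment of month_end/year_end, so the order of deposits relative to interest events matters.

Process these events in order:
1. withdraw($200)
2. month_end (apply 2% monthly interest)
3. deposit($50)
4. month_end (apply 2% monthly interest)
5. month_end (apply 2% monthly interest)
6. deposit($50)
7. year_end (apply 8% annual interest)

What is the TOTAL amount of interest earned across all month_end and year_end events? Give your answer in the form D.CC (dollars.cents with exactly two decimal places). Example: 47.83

After 1 (withdraw($200)): balance=$300.00 total_interest=$0.00
After 2 (month_end (apply 2% monthly interest)): balance=$306.00 total_interest=$6.00
After 3 (deposit($50)): balance=$356.00 total_interest=$6.00
After 4 (month_end (apply 2% monthly interest)): balance=$363.12 total_interest=$13.12
After 5 (month_end (apply 2% monthly interest)): balance=$370.38 total_interest=$20.38
After 6 (deposit($50)): balance=$420.38 total_interest=$20.38
After 7 (year_end (apply 8% annual interest)): balance=$454.01 total_interest=$54.01

Answer: 54.01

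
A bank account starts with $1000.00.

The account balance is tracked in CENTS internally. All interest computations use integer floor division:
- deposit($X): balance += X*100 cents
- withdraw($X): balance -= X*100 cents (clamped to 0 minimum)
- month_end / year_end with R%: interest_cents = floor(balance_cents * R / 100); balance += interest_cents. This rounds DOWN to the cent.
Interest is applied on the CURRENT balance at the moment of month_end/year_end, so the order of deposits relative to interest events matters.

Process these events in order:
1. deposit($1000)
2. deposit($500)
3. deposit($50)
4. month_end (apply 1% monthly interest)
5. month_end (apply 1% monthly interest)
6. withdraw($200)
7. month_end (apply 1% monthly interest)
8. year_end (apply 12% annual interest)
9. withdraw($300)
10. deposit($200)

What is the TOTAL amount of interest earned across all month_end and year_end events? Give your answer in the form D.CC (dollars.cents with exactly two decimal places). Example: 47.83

After 1 (deposit($1000)): balance=$2000.00 total_interest=$0.00
After 2 (deposit($500)): balance=$2500.00 total_interest=$0.00
After 3 (deposit($50)): balance=$2550.00 total_interest=$0.00
After 4 (month_end (apply 1% monthly interest)): balance=$2575.50 total_interest=$25.50
After 5 (month_end (apply 1% monthly interest)): balance=$2601.25 total_interest=$51.25
After 6 (withdraw($200)): balance=$2401.25 total_interest=$51.25
After 7 (month_end (apply 1% monthly interest)): balance=$2425.26 total_interest=$75.26
After 8 (year_end (apply 12% annual interest)): balance=$2716.29 total_interest=$366.29
After 9 (withdraw($300)): balance=$2416.29 total_interest=$366.29
After 10 (deposit($200)): balance=$2616.29 total_interest=$366.29

Answer: 366.29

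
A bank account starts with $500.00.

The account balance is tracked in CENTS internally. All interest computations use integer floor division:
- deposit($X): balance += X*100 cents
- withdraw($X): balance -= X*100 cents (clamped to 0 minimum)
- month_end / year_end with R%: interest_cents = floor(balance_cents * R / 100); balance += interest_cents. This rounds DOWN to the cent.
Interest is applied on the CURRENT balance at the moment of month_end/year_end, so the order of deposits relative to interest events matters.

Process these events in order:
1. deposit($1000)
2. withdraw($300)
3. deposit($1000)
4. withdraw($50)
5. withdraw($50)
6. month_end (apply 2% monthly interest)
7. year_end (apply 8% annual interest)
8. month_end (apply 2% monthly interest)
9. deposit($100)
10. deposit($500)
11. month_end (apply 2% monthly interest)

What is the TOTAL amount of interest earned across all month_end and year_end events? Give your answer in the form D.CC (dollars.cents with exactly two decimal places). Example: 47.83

Answer: 318.81

Derivation:
After 1 (deposit($1000)): balance=$1500.00 total_interest=$0.00
After 2 (withdraw($300)): balance=$1200.00 total_interest=$0.00
After 3 (deposit($1000)): balance=$2200.00 total_interest=$0.00
After 4 (withdraw($50)): balance=$2150.00 total_interest=$0.00
After 5 (withdraw($50)): balance=$2100.00 total_interest=$0.00
After 6 (month_end (apply 2% monthly interest)): balance=$2142.00 total_interest=$42.00
After 7 (year_end (apply 8% annual interest)): balance=$2313.36 total_interest=$213.36
After 8 (month_end (apply 2% monthly interest)): balance=$2359.62 total_interest=$259.62
After 9 (deposit($100)): balance=$2459.62 total_interest=$259.62
After 10 (deposit($500)): balance=$2959.62 total_interest=$259.62
After 11 (month_end (apply 2% monthly interest)): balance=$3018.81 total_interest=$318.81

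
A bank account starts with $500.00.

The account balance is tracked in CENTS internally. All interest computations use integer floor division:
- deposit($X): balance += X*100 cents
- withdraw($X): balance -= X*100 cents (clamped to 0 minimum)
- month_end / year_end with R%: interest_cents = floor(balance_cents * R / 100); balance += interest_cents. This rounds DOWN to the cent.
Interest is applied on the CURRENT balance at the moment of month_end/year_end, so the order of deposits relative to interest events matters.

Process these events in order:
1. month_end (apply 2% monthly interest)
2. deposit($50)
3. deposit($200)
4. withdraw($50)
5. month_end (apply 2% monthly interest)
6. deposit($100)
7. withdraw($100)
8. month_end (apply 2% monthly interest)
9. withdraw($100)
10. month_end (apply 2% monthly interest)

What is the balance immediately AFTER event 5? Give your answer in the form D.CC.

After 1 (month_end (apply 2% monthly interest)): balance=$510.00 total_interest=$10.00
After 2 (deposit($50)): balance=$560.00 total_interest=$10.00
After 3 (deposit($200)): balance=$760.00 total_interest=$10.00
After 4 (withdraw($50)): balance=$710.00 total_interest=$10.00
After 5 (month_end (apply 2% monthly interest)): balance=$724.20 total_interest=$24.20

Answer: 724.20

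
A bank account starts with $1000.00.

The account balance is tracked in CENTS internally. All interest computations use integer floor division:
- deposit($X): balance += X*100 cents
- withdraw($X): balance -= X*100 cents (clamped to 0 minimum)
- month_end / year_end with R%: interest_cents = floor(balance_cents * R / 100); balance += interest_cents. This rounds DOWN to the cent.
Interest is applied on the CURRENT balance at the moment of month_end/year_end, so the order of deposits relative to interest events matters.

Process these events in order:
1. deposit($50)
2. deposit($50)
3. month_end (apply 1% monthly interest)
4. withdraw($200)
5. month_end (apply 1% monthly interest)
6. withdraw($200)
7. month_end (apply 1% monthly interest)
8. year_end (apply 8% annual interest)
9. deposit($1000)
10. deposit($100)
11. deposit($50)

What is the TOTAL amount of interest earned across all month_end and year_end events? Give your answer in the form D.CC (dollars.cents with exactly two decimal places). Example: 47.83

Answer: 85.49

Derivation:
After 1 (deposit($50)): balance=$1050.00 total_interest=$0.00
After 2 (deposit($50)): balance=$1100.00 total_interest=$0.00
After 3 (month_end (apply 1% monthly interest)): balance=$1111.00 total_interest=$11.00
After 4 (withdraw($200)): balance=$911.00 total_interest=$11.00
After 5 (month_end (apply 1% monthly interest)): balance=$920.11 total_interest=$20.11
After 6 (withdraw($200)): balance=$720.11 total_interest=$20.11
After 7 (month_end (apply 1% monthly interest)): balance=$727.31 total_interest=$27.31
After 8 (year_end (apply 8% annual interest)): balance=$785.49 total_interest=$85.49
After 9 (deposit($1000)): balance=$1785.49 total_interest=$85.49
After 10 (deposit($100)): balance=$1885.49 total_interest=$85.49
After 11 (deposit($50)): balance=$1935.49 total_interest=$85.49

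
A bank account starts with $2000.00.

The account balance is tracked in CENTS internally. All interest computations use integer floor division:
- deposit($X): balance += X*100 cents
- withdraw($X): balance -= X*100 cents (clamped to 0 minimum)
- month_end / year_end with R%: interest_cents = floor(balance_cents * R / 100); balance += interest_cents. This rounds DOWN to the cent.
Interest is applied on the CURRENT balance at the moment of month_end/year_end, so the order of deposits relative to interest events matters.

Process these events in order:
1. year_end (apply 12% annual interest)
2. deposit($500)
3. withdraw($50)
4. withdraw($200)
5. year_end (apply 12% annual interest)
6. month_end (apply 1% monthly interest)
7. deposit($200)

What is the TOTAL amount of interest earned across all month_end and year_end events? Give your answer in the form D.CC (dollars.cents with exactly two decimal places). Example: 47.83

Answer: 566.68

Derivation:
After 1 (year_end (apply 12% annual interest)): balance=$2240.00 total_interest=$240.00
After 2 (deposit($500)): balance=$2740.00 total_interest=$240.00
After 3 (withdraw($50)): balance=$2690.00 total_interest=$240.00
After 4 (withdraw($200)): balance=$2490.00 total_interest=$240.00
After 5 (year_end (apply 12% annual interest)): balance=$2788.80 total_interest=$538.80
After 6 (month_end (apply 1% monthly interest)): balance=$2816.68 total_interest=$566.68
After 7 (deposit($200)): balance=$3016.68 total_interest=$566.68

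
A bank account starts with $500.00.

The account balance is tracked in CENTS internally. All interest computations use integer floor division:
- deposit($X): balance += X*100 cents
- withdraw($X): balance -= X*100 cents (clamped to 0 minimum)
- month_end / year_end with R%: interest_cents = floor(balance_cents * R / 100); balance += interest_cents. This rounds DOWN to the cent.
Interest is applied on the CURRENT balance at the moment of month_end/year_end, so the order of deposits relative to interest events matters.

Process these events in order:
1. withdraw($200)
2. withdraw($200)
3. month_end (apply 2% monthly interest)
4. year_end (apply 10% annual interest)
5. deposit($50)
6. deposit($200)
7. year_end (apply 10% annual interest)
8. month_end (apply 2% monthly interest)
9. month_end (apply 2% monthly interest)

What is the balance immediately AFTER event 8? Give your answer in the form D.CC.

After 1 (withdraw($200)): balance=$300.00 total_interest=$0.00
After 2 (withdraw($200)): balance=$100.00 total_interest=$0.00
After 3 (month_end (apply 2% monthly interest)): balance=$102.00 total_interest=$2.00
After 4 (year_end (apply 10% annual interest)): balance=$112.20 total_interest=$12.20
After 5 (deposit($50)): balance=$162.20 total_interest=$12.20
After 6 (deposit($200)): balance=$362.20 total_interest=$12.20
After 7 (year_end (apply 10% annual interest)): balance=$398.42 total_interest=$48.42
After 8 (month_end (apply 2% monthly interest)): balance=$406.38 total_interest=$56.38

Answer: 406.38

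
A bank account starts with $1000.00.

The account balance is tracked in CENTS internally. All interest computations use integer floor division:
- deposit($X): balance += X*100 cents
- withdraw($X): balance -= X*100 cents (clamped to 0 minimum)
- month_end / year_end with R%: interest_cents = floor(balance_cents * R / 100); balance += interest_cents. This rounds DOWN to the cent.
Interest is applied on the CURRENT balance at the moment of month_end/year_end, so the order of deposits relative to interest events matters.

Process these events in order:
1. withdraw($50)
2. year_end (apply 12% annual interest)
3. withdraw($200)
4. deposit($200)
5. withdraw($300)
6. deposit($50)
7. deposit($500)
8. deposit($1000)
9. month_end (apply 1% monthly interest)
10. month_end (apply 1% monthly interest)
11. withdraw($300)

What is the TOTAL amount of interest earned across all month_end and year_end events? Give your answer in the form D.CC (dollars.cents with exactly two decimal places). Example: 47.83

Answer: 160.51

Derivation:
After 1 (withdraw($50)): balance=$950.00 total_interest=$0.00
After 2 (year_end (apply 12% annual interest)): balance=$1064.00 total_interest=$114.00
After 3 (withdraw($200)): balance=$864.00 total_interest=$114.00
After 4 (deposit($200)): balance=$1064.00 total_interest=$114.00
After 5 (withdraw($300)): balance=$764.00 total_interest=$114.00
After 6 (deposit($50)): balance=$814.00 total_interest=$114.00
After 7 (deposit($500)): balance=$1314.00 total_interest=$114.00
After 8 (deposit($1000)): balance=$2314.00 total_interest=$114.00
After 9 (month_end (apply 1% monthly interest)): balance=$2337.14 total_interest=$137.14
After 10 (month_end (apply 1% monthly interest)): balance=$2360.51 total_interest=$160.51
After 11 (withdraw($300)): balance=$2060.51 total_interest=$160.51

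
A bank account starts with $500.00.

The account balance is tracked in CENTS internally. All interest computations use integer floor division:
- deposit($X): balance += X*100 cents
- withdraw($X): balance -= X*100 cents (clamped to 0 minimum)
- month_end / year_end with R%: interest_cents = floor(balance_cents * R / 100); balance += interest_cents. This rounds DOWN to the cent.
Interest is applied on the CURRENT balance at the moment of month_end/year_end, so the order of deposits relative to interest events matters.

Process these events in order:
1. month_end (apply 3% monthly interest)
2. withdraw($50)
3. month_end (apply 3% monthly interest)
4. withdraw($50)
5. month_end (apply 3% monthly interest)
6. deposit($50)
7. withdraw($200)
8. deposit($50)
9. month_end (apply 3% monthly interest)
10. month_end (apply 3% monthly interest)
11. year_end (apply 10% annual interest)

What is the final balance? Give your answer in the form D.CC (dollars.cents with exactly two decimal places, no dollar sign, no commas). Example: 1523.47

Answer: 398.88

Derivation:
After 1 (month_end (apply 3% monthly interest)): balance=$515.00 total_interest=$15.00
After 2 (withdraw($50)): balance=$465.00 total_interest=$15.00
After 3 (month_end (apply 3% monthly interest)): balance=$478.95 total_interest=$28.95
After 4 (withdraw($50)): balance=$428.95 total_interest=$28.95
After 5 (month_end (apply 3% monthly interest)): balance=$441.81 total_interest=$41.81
After 6 (deposit($50)): balance=$491.81 total_interest=$41.81
After 7 (withdraw($200)): balance=$291.81 total_interest=$41.81
After 8 (deposit($50)): balance=$341.81 total_interest=$41.81
After 9 (month_end (apply 3% monthly interest)): balance=$352.06 total_interest=$52.06
After 10 (month_end (apply 3% monthly interest)): balance=$362.62 total_interest=$62.62
After 11 (year_end (apply 10% annual interest)): balance=$398.88 total_interest=$98.88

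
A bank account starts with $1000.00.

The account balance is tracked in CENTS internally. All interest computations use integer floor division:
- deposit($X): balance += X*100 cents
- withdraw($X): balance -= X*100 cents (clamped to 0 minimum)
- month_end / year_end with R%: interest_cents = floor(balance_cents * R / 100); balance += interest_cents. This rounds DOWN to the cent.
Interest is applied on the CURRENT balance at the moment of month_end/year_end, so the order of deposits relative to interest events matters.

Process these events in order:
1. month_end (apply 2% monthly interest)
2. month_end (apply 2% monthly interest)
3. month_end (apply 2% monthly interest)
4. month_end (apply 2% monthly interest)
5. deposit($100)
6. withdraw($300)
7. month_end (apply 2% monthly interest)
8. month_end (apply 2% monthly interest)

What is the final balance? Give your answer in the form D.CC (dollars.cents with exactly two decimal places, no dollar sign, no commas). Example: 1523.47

After 1 (month_end (apply 2% monthly interest)): balance=$1020.00 total_interest=$20.00
After 2 (month_end (apply 2% monthly interest)): balance=$1040.40 total_interest=$40.40
After 3 (month_end (apply 2% monthly interest)): balance=$1061.20 total_interest=$61.20
After 4 (month_end (apply 2% monthly interest)): balance=$1082.42 total_interest=$82.42
After 5 (deposit($100)): balance=$1182.42 total_interest=$82.42
After 6 (withdraw($300)): balance=$882.42 total_interest=$82.42
After 7 (month_end (apply 2% monthly interest)): balance=$900.06 total_interest=$100.06
After 8 (month_end (apply 2% monthly interest)): balance=$918.06 total_interest=$118.06

Answer: 918.06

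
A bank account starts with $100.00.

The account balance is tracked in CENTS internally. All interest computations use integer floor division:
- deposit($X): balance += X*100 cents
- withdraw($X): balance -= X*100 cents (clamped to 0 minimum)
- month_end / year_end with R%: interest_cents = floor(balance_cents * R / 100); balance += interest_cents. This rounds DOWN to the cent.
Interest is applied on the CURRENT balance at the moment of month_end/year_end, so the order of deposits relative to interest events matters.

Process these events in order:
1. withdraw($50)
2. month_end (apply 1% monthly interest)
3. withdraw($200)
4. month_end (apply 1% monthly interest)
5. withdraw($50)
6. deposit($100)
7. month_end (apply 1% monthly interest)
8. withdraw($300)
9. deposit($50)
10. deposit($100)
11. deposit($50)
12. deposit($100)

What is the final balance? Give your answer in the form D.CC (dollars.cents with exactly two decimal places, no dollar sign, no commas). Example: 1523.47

After 1 (withdraw($50)): balance=$50.00 total_interest=$0.00
After 2 (month_end (apply 1% monthly interest)): balance=$50.50 total_interest=$0.50
After 3 (withdraw($200)): balance=$0.00 total_interest=$0.50
After 4 (month_end (apply 1% monthly interest)): balance=$0.00 total_interest=$0.50
After 5 (withdraw($50)): balance=$0.00 total_interest=$0.50
After 6 (deposit($100)): balance=$100.00 total_interest=$0.50
After 7 (month_end (apply 1% monthly interest)): balance=$101.00 total_interest=$1.50
After 8 (withdraw($300)): balance=$0.00 total_interest=$1.50
After 9 (deposit($50)): balance=$50.00 total_interest=$1.50
After 10 (deposit($100)): balance=$150.00 total_interest=$1.50
After 11 (deposit($50)): balance=$200.00 total_interest=$1.50
After 12 (deposit($100)): balance=$300.00 total_interest=$1.50

Answer: 300.00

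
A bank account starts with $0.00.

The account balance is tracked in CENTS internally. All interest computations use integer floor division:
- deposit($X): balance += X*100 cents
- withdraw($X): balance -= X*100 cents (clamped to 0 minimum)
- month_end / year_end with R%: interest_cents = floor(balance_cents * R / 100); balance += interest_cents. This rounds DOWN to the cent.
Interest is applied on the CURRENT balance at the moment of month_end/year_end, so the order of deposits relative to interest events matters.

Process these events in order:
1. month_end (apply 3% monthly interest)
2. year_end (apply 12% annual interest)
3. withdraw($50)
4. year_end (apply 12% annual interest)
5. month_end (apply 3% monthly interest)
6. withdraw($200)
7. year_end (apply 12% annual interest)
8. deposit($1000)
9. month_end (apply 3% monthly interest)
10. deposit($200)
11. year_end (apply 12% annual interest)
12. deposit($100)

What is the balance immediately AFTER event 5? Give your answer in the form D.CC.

Answer: 0.00

Derivation:
After 1 (month_end (apply 3% monthly interest)): balance=$0.00 total_interest=$0.00
After 2 (year_end (apply 12% annual interest)): balance=$0.00 total_interest=$0.00
After 3 (withdraw($50)): balance=$0.00 total_interest=$0.00
After 4 (year_end (apply 12% annual interest)): balance=$0.00 total_interest=$0.00
After 5 (month_end (apply 3% monthly interest)): balance=$0.00 total_interest=$0.00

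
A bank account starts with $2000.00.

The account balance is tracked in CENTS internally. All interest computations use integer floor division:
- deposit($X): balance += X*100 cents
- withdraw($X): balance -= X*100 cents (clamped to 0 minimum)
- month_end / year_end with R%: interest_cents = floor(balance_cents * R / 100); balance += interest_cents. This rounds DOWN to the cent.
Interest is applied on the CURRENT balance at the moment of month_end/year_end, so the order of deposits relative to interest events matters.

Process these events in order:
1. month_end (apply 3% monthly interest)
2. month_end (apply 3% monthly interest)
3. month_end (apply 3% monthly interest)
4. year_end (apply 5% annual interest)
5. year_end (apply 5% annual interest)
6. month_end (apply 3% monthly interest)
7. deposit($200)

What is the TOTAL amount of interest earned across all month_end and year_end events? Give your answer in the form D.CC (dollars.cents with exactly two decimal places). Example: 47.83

Answer: 481.73

Derivation:
After 1 (month_end (apply 3% monthly interest)): balance=$2060.00 total_interest=$60.00
After 2 (month_end (apply 3% monthly interest)): balance=$2121.80 total_interest=$121.80
After 3 (month_end (apply 3% monthly interest)): balance=$2185.45 total_interest=$185.45
After 4 (year_end (apply 5% annual interest)): balance=$2294.72 total_interest=$294.72
After 5 (year_end (apply 5% annual interest)): balance=$2409.45 total_interest=$409.45
After 6 (month_end (apply 3% monthly interest)): balance=$2481.73 total_interest=$481.73
After 7 (deposit($200)): balance=$2681.73 total_interest=$481.73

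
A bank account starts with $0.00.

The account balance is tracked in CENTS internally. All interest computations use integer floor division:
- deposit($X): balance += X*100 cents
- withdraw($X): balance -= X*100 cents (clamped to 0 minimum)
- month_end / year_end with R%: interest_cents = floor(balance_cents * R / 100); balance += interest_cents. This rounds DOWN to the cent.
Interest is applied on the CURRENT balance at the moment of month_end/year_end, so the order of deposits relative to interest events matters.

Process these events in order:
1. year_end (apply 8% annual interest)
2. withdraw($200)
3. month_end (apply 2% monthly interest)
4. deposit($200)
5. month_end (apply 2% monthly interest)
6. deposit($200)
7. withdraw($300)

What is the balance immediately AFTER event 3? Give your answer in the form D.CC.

Answer: 0.00

Derivation:
After 1 (year_end (apply 8% annual interest)): balance=$0.00 total_interest=$0.00
After 2 (withdraw($200)): balance=$0.00 total_interest=$0.00
After 3 (month_end (apply 2% monthly interest)): balance=$0.00 total_interest=$0.00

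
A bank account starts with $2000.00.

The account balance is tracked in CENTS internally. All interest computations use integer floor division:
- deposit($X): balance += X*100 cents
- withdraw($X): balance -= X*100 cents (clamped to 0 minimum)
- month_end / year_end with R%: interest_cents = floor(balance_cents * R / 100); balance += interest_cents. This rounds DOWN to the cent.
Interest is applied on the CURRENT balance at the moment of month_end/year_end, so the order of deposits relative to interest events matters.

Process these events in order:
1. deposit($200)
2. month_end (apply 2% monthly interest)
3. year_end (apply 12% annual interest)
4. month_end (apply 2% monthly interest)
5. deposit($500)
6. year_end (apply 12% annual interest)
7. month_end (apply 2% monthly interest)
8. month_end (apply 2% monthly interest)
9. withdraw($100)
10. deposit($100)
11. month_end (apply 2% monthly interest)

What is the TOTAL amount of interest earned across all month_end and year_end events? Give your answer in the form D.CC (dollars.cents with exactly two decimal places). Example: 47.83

Answer: 941.16

Derivation:
After 1 (deposit($200)): balance=$2200.00 total_interest=$0.00
After 2 (month_end (apply 2% monthly interest)): balance=$2244.00 total_interest=$44.00
After 3 (year_end (apply 12% annual interest)): balance=$2513.28 total_interest=$313.28
After 4 (month_end (apply 2% monthly interest)): balance=$2563.54 total_interest=$363.54
After 5 (deposit($500)): balance=$3063.54 total_interest=$363.54
After 6 (year_end (apply 12% annual interest)): balance=$3431.16 total_interest=$731.16
After 7 (month_end (apply 2% monthly interest)): balance=$3499.78 total_interest=$799.78
After 8 (month_end (apply 2% monthly interest)): balance=$3569.77 total_interest=$869.77
After 9 (withdraw($100)): balance=$3469.77 total_interest=$869.77
After 10 (deposit($100)): balance=$3569.77 total_interest=$869.77
After 11 (month_end (apply 2% monthly interest)): balance=$3641.16 total_interest=$941.16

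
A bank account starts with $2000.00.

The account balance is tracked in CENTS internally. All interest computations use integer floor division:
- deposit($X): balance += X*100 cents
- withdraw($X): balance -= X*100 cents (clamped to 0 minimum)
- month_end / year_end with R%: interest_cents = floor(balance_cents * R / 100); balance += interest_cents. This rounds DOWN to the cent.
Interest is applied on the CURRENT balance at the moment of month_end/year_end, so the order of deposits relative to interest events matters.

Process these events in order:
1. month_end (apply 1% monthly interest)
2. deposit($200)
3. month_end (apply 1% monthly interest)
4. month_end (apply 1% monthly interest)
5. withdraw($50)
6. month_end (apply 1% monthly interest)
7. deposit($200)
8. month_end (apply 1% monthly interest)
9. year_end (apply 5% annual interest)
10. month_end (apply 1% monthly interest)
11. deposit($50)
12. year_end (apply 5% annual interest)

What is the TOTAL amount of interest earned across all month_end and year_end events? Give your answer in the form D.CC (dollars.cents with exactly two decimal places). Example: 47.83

Answer: 393.01

Derivation:
After 1 (month_end (apply 1% monthly interest)): balance=$2020.00 total_interest=$20.00
After 2 (deposit($200)): balance=$2220.00 total_interest=$20.00
After 3 (month_end (apply 1% monthly interest)): balance=$2242.20 total_interest=$42.20
After 4 (month_end (apply 1% monthly interest)): balance=$2264.62 total_interest=$64.62
After 5 (withdraw($50)): balance=$2214.62 total_interest=$64.62
After 6 (month_end (apply 1% monthly interest)): balance=$2236.76 total_interest=$86.76
After 7 (deposit($200)): balance=$2436.76 total_interest=$86.76
After 8 (month_end (apply 1% monthly interest)): balance=$2461.12 total_interest=$111.12
After 9 (year_end (apply 5% annual interest)): balance=$2584.17 total_interest=$234.17
After 10 (month_end (apply 1% monthly interest)): balance=$2610.01 total_interest=$260.01
After 11 (deposit($50)): balance=$2660.01 total_interest=$260.01
After 12 (year_end (apply 5% annual interest)): balance=$2793.01 total_interest=$393.01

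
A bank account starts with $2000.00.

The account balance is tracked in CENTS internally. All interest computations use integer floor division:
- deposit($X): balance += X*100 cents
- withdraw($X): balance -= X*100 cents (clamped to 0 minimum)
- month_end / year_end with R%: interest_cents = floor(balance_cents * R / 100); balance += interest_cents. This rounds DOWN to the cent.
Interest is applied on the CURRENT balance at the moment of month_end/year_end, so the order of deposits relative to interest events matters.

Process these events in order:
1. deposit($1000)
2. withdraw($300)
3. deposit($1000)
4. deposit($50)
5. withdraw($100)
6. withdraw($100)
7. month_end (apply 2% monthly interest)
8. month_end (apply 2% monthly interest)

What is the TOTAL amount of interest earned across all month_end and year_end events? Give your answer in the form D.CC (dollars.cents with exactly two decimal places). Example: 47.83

Answer: 143.42

Derivation:
After 1 (deposit($1000)): balance=$3000.00 total_interest=$0.00
After 2 (withdraw($300)): balance=$2700.00 total_interest=$0.00
After 3 (deposit($1000)): balance=$3700.00 total_interest=$0.00
After 4 (deposit($50)): balance=$3750.00 total_interest=$0.00
After 5 (withdraw($100)): balance=$3650.00 total_interest=$0.00
After 6 (withdraw($100)): balance=$3550.00 total_interest=$0.00
After 7 (month_end (apply 2% monthly interest)): balance=$3621.00 total_interest=$71.00
After 8 (month_end (apply 2% monthly interest)): balance=$3693.42 total_interest=$143.42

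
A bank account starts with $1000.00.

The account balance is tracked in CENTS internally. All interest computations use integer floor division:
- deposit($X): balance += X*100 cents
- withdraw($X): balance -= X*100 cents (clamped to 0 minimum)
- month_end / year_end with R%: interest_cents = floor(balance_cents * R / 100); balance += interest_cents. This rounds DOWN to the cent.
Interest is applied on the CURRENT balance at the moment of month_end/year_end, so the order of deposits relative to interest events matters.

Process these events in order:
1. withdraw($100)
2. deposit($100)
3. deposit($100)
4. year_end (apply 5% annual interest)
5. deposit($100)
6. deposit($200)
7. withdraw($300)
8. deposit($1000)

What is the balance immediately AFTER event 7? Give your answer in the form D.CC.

Answer: 1155.00

Derivation:
After 1 (withdraw($100)): balance=$900.00 total_interest=$0.00
After 2 (deposit($100)): balance=$1000.00 total_interest=$0.00
After 3 (deposit($100)): balance=$1100.00 total_interest=$0.00
After 4 (year_end (apply 5% annual interest)): balance=$1155.00 total_interest=$55.00
After 5 (deposit($100)): balance=$1255.00 total_interest=$55.00
After 6 (deposit($200)): balance=$1455.00 total_interest=$55.00
After 7 (withdraw($300)): balance=$1155.00 total_interest=$55.00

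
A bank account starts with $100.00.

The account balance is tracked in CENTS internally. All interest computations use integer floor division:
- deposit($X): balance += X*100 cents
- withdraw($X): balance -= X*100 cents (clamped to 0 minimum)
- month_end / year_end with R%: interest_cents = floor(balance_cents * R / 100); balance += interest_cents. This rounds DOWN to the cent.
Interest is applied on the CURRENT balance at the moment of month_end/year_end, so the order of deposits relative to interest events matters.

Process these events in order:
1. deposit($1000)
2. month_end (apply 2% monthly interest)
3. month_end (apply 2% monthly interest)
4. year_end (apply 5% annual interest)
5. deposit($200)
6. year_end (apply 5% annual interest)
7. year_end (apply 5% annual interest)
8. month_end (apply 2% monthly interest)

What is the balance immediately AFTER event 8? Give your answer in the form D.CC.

After 1 (deposit($1000)): balance=$1100.00 total_interest=$0.00
After 2 (month_end (apply 2% monthly interest)): balance=$1122.00 total_interest=$22.00
After 3 (month_end (apply 2% monthly interest)): balance=$1144.44 total_interest=$44.44
After 4 (year_end (apply 5% annual interest)): balance=$1201.66 total_interest=$101.66
After 5 (deposit($200)): balance=$1401.66 total_interest=$101.66
After 6 (year_end (apply 5% annual interest)): balance=$1471.74 total_interest=$171.74
After 7 (year_end (apply 5% annual interest)): balance=$1545.32 total_interest=$245.32
After 8 (month_end (apply 2% monthly interest)): balance=$1576.22 total_interest=$276.22

Answer: 1576.22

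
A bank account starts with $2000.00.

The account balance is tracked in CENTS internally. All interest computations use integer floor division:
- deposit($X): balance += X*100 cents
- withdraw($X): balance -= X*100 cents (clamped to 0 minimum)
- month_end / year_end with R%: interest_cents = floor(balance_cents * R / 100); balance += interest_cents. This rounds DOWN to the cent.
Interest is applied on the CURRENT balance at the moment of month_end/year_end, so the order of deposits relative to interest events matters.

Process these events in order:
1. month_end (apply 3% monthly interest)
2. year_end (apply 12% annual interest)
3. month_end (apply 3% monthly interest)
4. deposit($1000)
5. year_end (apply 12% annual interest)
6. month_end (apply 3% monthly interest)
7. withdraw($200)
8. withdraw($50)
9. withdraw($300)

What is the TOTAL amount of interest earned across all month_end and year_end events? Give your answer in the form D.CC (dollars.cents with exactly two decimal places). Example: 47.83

After 1 (month_end (apply 3% monthly interest)): balance=$2060.00 total_interest=$60.00
After 2 (year_end (apply 12% annual interest)): balance=$2307.20 total_interest=$307.20
After 3 (month_end (apply 3% monthly interest)): balance=$2376.41 total_interest=$376.41
After 4 (deposit($1000)): balance=$3376.41 total_interest=$376.41
After 5 (year_end (apply 12% annual interest)): balance=$3781.57 total_interest=$781.57
After 6 (month_end (apply 3% monthly interest)): balance=$3895.01 total_interest=$895.01
After 7 (withdraw($200)): balance=$3695.01 total_interest=$895.01
After 8 (withdraw($50)): balance=$3645.01 total_interest=$895.01
After 9 (withdraw($300)): balance=$3345.01 total_interest=$895.01

Answer: 895.01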